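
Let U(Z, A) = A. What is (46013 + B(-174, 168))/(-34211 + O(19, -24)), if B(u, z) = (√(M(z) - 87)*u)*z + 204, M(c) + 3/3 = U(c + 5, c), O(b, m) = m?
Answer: -46217/34235 + 116928*√5/34235 ≈ 6.2872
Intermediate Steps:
M(c) = -1 + c
B(u, z) = 204 + u*z*√(-88 + z) (B(u, z) = (√((-1 + z) - 87)*u)*z + 204 = (√(-88 + z)*u)*z + 204 = (u*√(-88 + z))*z + 204 = u*z*√(-88 + z) + 204 = 204 + u*z*√(-88 + z))
(46013 + B(-174, 168))/(-34211 + O(19, -24)) = (46013 + (204 - 174*168*√(-88 + 168)))/(-34211 - 24) = (46013 + (204 - 174*168*√80))/(-34235) = (46013 + (204 - 174*168*4*√5))*(-1/34235) = (46013 + (204 - 116928*√5))*(-1/34235) = (46217 - 116928*√5)*(-1/34235) = -46217/34235 + 116928*√5/34235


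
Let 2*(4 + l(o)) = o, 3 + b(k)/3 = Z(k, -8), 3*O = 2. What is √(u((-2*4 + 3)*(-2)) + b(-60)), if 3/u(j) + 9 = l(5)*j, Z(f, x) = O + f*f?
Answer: √172686/4 ≈ 103.89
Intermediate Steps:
O = ⅔ (O = (⅓)*2 = ⅔ ≈ 0.66667)
Z(f, x) = ⅔ + f² (Z(f, x) = ⅔ + f*f = ⅔ + f²)
b(k) = -7 + 3*k² (b(k) = -9 + 3*(⅔ + k²) = -9 + (2 + 3*k²) = -7 + 3*k²)
l(o) = -4 + o/2
u(j) = 3/(-9 - 3*j/2) (u(j) = 3/(-9 + (-4 + (½)*5)*j) = 3/(-9 + (-4 + 5/2)*j) = 3/(-9 - 3*j/2))
√(u((-2*4 + 3)*(-2)) + b(-60)) = √(-2/(6 + (-2*4 + 3)*(-2)) + (-7 + 3*(-60)²)) = √(-2/(6 + (-8 + 3)*(-2)) + (-7 + 3*3600)) = √(-2/(6 - 5*(-2)) + (-7 + 10800)) = √(-2/(6 + 10) + 10793) = √(-2/16 + 10793) = √(-2*1/16 + 10793) = √(-⅛ + 10793) = √(86343/8) = √172686/4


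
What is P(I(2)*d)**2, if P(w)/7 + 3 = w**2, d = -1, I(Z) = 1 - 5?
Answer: 8281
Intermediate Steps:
I(Z) = -4
P(w) = -21 + 7*w**2
P(I(2)*d)**2 = (-21 + 7*(-4*(-1))**2)**2 = (-21 + 7*4**2)**2 = (-21 + 7*16)**2 = (-21 + 112)**2 = 91**2 = 8281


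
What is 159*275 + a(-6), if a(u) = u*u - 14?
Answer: 43747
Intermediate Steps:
a(u) = -14 + u² (a(u) = u² - 14 = -14 + u²)
159*275 + a(-6) = 159*275 + (-14 + (-6)²) = 43725 + (-14 + 36) = 43725 + 22 = 43747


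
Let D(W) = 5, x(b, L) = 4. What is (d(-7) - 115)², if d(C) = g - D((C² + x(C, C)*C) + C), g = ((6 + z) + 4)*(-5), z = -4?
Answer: 22500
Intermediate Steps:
g = -30 (g = ((6 - 4) + 4)*(-5) = (2 + 4)*(-5) = 6*(-5) = -30)
d(C) = -35 (d(C) = -30 - 1*5 = -30 - 5 = -35)
(d(-7) - 115)² = (-35 - 115)² = (-150)² = 22500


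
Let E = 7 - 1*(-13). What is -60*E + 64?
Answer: -1136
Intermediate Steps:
E = 20 (E = 7 + 13 = 20)
-60*E + 64 = -60*20 + 64 = -12*100 + 64 = -1200 + 64 = -1136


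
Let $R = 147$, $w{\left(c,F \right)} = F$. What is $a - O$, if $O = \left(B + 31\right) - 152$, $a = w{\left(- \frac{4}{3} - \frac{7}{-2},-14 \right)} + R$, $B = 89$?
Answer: $165$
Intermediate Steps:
$a = 133$ ($a = -14 + 147 = 133$)
$O = -32$ ($O = \left(89 + 31\right) - 152 = 120 - 152 = -32$)
$a - O = 133 - -32 = 133 + 32 = 165$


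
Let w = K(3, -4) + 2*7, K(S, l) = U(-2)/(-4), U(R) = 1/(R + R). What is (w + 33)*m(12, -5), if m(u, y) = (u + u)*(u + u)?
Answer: 27108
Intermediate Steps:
U(R) = 1/(2*R)
m(u, y) = 4*u² (m(u, y) = (2*u)*(2*u) = 4*u²)
K(S, l) = 1/16 (K(S, l) = ((½)/(-2))/(-4) = ((½)*(-½))*(-¼) = -¼*(-¼) = 1/16)
w = 225/16 (w = 1/16 + 2*7 = 1/16 + 14 = 225/16 ≈ 14.063)
(w + 33)*m(12, -5) = (225/16 + 33)*(4*12²) = 753*(4*144)/16 = (753/16)*576 = 27108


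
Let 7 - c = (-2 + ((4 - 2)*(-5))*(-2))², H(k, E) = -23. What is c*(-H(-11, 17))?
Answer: -7291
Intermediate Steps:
c = -317 (c = 7 - (-2 + ((4 - 2)*(-5))*(-2))² = 7 - (-2 + (2*(-5))*(-2))² = 7 - (-2 - 10*(-2))² = 7 - (-2 + 20)² = 7 - 1*18² = 7 - 1*324 = 7 - 324 = -317)
c*(-H(-11, 17)) = -(-317)*(-23) = -317*23 = -7291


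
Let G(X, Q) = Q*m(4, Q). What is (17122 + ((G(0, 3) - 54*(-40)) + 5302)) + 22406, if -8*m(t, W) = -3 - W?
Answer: 187969/4 ≈ 46992.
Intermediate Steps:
m(t, W) = 3/8 + W/8 (m(t, W) = -(-3 - W)/8 = 3/8 + W/8)
G(X, Q) = Q*(3/8 + Q/8)
(17122 + ((G(0, 3) - 54*(-40)) + 5302)) + 22406 = (17122 + (((⅛)*3*(3 + 3) - 54*(-40)) + 5302)) + 22406 = (17122 + (((⅛)*3*6 + 2160) + 5302)) + 22406 = (17122 + ((9/4 + 2160) + 5302)) + 22406 = (17122 + (8649/4 + 5302)) + 22406 = (17122 + 29857/4) + 22406 = 98345/4 + 22406 = 187969/4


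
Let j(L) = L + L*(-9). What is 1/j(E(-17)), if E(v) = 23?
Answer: -1/184 ≈ -0.0054348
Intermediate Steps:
j(L) = -8*L (j(L) = L - 9*L = -8*L)
1/j(E(-17)) = 1/(-8*23) = 1/(-184) = -1/184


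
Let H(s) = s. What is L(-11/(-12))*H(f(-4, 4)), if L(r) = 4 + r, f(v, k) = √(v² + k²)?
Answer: 59*√2/3 ≈ 27.813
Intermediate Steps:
f(v, k) = √(k² + v²)
L(-11/(-12))*H(f(-4, 4)) = (4 - 11/(-12))*√(4² + (-4)²) = (4 - 11*(-1/12))*√(16 + 16) = (4 + 11/12)*√32 = 59*(4*√2)/12 = 59*√2/3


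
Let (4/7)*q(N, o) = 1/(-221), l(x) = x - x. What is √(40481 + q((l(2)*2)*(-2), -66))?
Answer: 3*√878725393/442 ≈ 201.20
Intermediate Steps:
l(x) = 0
q(N, o) = -7/884 (q(N, o) = (7/4)/(-221) = (7/4)*(-1/221) = -7/884)
√(40481 + q((l(2)*2)*(-2), -66)) = √(40481 - 7/884) = √(35785197/884) = 3*√878725393/442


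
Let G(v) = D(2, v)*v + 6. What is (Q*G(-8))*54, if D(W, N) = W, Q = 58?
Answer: -31320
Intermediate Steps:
G(v) = 6 + 2*v (G(v) = 2*v + 6 = 6 + 2*v)
(Q*G(-8))*54 = (58*(6 + 2*(-8)))*54 = (58*(6 - 16))*54 = (58*(-10))*54 = -580*54 = -31320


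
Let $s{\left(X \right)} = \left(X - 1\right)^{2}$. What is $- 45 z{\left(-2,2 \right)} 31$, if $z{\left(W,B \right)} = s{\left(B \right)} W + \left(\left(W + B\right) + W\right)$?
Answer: $5580$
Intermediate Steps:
$s{\left(X \right)} = \left(-1 + X\right)^{2}$
$z{\left(W,B \right)} = B + 2 W + W \left(-1 + B\right)^{2}$ ($z{\left(W,B \right)} = \left(-1 + B\right)^{2} W + \left(\left(W + B\right) + W\right) = W \left(-1 + B\right)^{2} + \left(\left(B + W\right) + W\right) = W \left(-1 + B\right)^{2} + \left(B + 2 W\right) = B + 2 W + W \left(-1 + B\right)^{2}$)
$- 45 z{\left(-2,2 \right)} 31 = - 45 \left(2 + 2 \left(-2\right) - 2 \left(-1 + 2\right)^{2}\right) 31 = - 45 \left(2 - 4 - 2 \cdot 1^{2}\right) 31 = - 45 \left(2 - 4 - 2\right) 31 = \left(-45\right) \left(-4\right) 31 = 180 \cdot 31 = 5580$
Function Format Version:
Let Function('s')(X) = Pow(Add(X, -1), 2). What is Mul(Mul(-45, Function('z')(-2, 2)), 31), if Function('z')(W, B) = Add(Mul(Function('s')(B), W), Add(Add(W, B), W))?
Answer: 5580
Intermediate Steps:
Function('s')(X) = Pow(Add(-1, X), 2)
Function('z')(W, B) = Add(B, Mul(2, W), Mul(W, Pow(Add(-1, B), 2))) (Function('z')(W, B) = Add(Mul(Pow(Add(-1, B), 2), W), Add(Add(W, B), W)) = Add(Mul(W, Pow(Add(-1, B), 2)), Add(Add(B, W), W)) = Add(Mul(W, Pow(Add(-1, B), 2)), Add(B, Mul(2, W))) = Add(B, Mul(2, W), Mul(W, Pow(Add(-1, B), 2))))
Mul(Mul(-45, Function('z')(-2, 2)), 31) = Mul(Mul(-45, Add(2, Mul(2, -2), Mul(-2, Pow(Add(-1, 2), 2)))), 31) = Mul(Mul(-45, Add(2, -4, Mul(-2, Pow(1, 2)))), 31) = Mul(Mul(-45, Add(2, -4, Mul(-2, 1))), 31) = Mul(Mul(-45, Add(2, -4, -2)), 31) = Mul(Mul(-45, -4), 31) = Mul(180, 31) = 5580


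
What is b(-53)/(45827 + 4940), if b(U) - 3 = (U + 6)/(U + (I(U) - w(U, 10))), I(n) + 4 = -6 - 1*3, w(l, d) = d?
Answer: 275/3858292 ≈ 7.1275e-5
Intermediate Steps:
I(n) = -13 (I(n) = -4 + (-6 - 1*3) = -4 + (-6 - 3) = -4 - 9 = -13)
b(U) = 3 + (6 + U)/(-23 + U) (b(U) = 3 + (U + 6)/(U + (-13 - 1*10)) = 3 + (6 + U)/(U + (-13 - 10)) = 3 + (6 + U)/(U - 23) = 3 + (6 + U)/(-23 + U))
b(-53)/(45827 + 4940) = ((-63 + 4*(-53))/(-23 - 53))/(45827 + 4940) = ((-63 - 212)/(-76))/50767 = -1/76*(-275)*(1/50767) = (275/76)*(1/50767) = 275/3858292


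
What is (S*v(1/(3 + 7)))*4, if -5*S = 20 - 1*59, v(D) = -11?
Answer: -1716/5 ≈ -343.20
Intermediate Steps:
S = 39/5 (S = -(20 - 1*59)/5 = -(20 - 59)/5 = -⅕*(-39) = 39/5 ≈ 7.8000)
(S*v(1/(3 + 7)))*4 = ((39/5)*(-11))*4 = -429/5*4 = -1716/5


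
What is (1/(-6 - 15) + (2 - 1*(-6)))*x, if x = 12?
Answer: 668/7 ≈ 95.429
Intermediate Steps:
(1/(-6 - 15) + (2 - 1*(-6)))*x = (1/(-6 - 15) + (2 - 1*(-6)))*12 = (1/(-21) + (2 + 6))*12 = (-1/21 + 8)*12 = (167/21)*12 = 668/7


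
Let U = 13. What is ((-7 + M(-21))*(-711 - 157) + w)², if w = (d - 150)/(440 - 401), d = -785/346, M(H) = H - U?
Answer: 230564945030773369/182088036 ≈ 1.2662e+9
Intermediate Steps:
M(H) = -13 + H (M(H) = H - 1*13 = H - 13 = -13 + H)
d = -785/346 (d = -785*1/346 = -785/346 ≈ -2.2688)
w = -52685/13494 (w = (-785/346 - 150)/(440 - 401) = -52685/346/39 = -52685/346*1/39 = -52685/13494 ≈ -3.9043)
((-7 + M(-21))*(-711 - 157) + w)² = ((-7 + (-13 - 21))*(-711 - 157) - 52685/13494)² = ((-7 - 34)*(-868) - 52685/13494)² = (-41*(-868) - 52685/13494)² = (35588 - 52685/13494)² = (480171787/13494)² = 230564945030773369/182088036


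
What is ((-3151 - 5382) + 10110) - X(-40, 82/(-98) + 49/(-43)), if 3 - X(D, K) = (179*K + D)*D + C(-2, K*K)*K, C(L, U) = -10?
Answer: 36543498/2107 ≈ 17344.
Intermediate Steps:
X(D, K) = 3 + 10*K - D*(D + 179*K) (X(D, K) = 3 - ((179*K + D)*D - 10*K) = 3 - ((D + 179*K)*D - 10*K) = 3 - (D*(D + 179*K) - 10*K) = 3 - (-10*K + D*(D + 179*K)) = 3 + (10*K - D*(D + 179*K)) = 3 + 10*K - D*(D + 179*K))
((-3151 - 5382) + 10110) - X(-40, 82/(-98) + 49/(-43)) = ((-3151 - 5382) + 10110) - (3 - 1*(-40)² + 10*(82/(-98) + 49/(-43)) - 179*(-40)*(82/(-98) + 49/(-43))) = (-8533 + 10110) - (3 - 1*1600 + 10*(82*(-1/98) + 49*(-1/43)) - 179*(-40)*(82*(-1/98) + 49*(-1/43))) = 1577 - (3 - 1600 + 10*(-41/49 - 49/43) - 179*(-40)*(-41/49 - 49/43)) = 1577 - (3 - 1600 + 10*(-4164/2107) - 179*(-40)*(-4164/2107)) = 1577 - (3 - 1600 - 41640/2107 - 29814240/2107) = 1577 - 1*(-33220759/2107) = 1577 + 33220759/2107 = 36543498/2107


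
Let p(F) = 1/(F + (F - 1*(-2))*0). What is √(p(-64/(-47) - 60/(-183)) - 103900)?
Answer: I*√609482655663/2422 ≈ 322.33*I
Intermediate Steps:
p(F) = 1/F (p(F) = 1/(F + (F + 2)*0) = 1/(F + (2 + F)*0) = 1/(F + 0) = 1/F)
√(p(-64/(-47) - 60/(-183)) - 103900) = √(1/(-64/(-47) - 60/(-183)) - 103900) = √(1/(-64*(-1/47) - 60*(-1/183)) - 103900) = √(1/(64/47 + 20/61) - 103900) = √(1/(4844/2867) - 103900) = √(2867/4844 - 103900) = √(-503288733/4844) = I*√609482655663/2422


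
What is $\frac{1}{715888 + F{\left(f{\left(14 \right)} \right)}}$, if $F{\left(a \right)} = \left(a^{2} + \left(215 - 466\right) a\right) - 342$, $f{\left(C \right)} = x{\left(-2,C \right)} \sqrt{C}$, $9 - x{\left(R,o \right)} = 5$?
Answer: $\frac{357885}{256156290338} + \frac{251 \sqrt{14}}{128078145169} \approx 1.4045 \cdot 10^{-6}$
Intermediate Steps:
$x{\left(R,o \right)} = 4$ ($x{\left(R,o \right)} = 9 - 5 = 4$)
$f{\left(C \right)} = 4 \sqrt{C}$
$F{\left(a \right)} = -342 + a^{2} - 251 a$ ($F{\left(a \right)} = \left(a^{2} - 251 a\right) - 342 = -342 + a^{2} - 251 a$)
$\frac{1}{715888 + F{\left(f{\left(14 \right)} \right)}} = \frac{1}{715888 - \left(342 - 224 + 251 \cdot 4 \sqrt{14}\right)} = \frac{1}{715888 - \left(118 + 1004 \sqrt{14}\right)} = \frac{1}{715770 - 1004 \sqrt{14}}$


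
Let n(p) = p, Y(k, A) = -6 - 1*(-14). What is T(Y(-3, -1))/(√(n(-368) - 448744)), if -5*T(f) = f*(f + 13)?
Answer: 14*I*√112278/93565 ≈ 0.050137*I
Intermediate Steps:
Y(k, A) = 8 (Y(k, A) = -6 + 14 = 8)
T(f) = -f*(13 + f)/5 (T(f) = -f*(f + 13)/5 = -f*(13 + f)/5)
T(Y(-3, -1))/(√(n(-368) - 448744)) = (-⅕*8*(13 + 8))/(√(-368 - 448744)) = (-⅕*8*21)/(√(-449112)) = -168*(-I*√112278/224556)/5 = -(-14)*I*√112278/93565 = 14*I*√112278/93565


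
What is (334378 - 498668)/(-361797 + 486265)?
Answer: -82145/62234 ≈ -1.3199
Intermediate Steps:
(334378 - 498668)/(-361797 + 486265) = -164290/124468 = -164290*1/124468 = -82145/62234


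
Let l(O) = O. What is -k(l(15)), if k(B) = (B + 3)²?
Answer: -324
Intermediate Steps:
k(B) = (3 + B)²
-k(l(15)) = -(3 + 15)² = -1*18² = -1*324 = -324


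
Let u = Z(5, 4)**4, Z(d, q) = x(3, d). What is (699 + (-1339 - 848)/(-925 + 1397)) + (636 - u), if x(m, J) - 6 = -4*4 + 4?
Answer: 16221/472 ≈ 34.367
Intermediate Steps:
x(m, J) = -6 (x(m, J) = 6 + (-4*4 + 4) = 6 + (-16 + 4) = 6 - 12 = -6)
Z(d, q) = -6
u = 1296 (u = (-6)**4 = 1296)
(699 + (-1339 - 848)/(-925 + 1397)) + (636 - u) = (699 + (-1339 - 848)/(-925 + 1397)) + (636 - 1*1296) = (699 - 2187/472) + (636 - 1296) = (699 - 2187*1/472) - 660 = (699 - 2187/472) - 660 = 327741/472 - 660 = 16221/472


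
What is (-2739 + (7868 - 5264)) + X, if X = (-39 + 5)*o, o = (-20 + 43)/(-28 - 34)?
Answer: -3794/31 ≈ -122.39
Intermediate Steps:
o = -23/62 (o = 23/(-62) = 23*(-1/62) = -23/62 ≈ -0.37097)
X = 391/31 (X = (-39 + 5)*(-23/62) = -34*(-23/62) = 391/31 ≈ 12.613)
(-2739 + (7868 - 5264)) + X = (-2739 + (7868 - 5264)) + 391/31 = (-2739 + 2604) + 391/31 = -135 + 391/31 = -3794/31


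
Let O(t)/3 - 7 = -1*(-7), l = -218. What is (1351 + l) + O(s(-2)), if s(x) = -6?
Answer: 1175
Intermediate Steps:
O(t) = 42 (O(t) = 21 + 3*(-1*(-7)) = 21 + 3*7 = 21 + 21 = 42)
(1351 + l) + O(s(-2)) = (1351 - 218) + 42 = 1133 + 42 = 1175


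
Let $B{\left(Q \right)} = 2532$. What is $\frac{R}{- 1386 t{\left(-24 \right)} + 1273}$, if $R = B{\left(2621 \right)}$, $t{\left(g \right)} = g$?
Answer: $\frac{2532}{34537} \approx 0.073313$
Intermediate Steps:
$R = 2532$
$\frac{R}{- 1386 t{\left(-24 \right)} + 1273} = \frac{2532}{\left(-1386\right) \left(-24\right) + 1273} = \frac{2532}{33264 + 1273} = \frac{2532}{34537}$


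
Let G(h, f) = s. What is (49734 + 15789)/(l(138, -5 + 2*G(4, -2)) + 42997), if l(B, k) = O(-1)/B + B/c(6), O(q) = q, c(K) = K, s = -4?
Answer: 9042174/5936759 ≈ 1.5231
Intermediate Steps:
G(h, f) = -4
l(B, k) = -1/B + B/6
(49734 + 15789)/(l(138, -5 + 2*G(4, -2)) + 42997) = (49734 + 15789)/((-1/138 + (1/6)*138) + 42997) = 65523/((-1*1/138 + 23) + 42997) = 65523/((-1/138 + 23) + 42997) = 65523/(3173/138 + 42997) = 65523/(5936759/138) = 65523*(138/5936759) = 9042174/5936759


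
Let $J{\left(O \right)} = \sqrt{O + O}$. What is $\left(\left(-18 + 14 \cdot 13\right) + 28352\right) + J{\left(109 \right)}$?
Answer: $28516 + \sqrt{218} \approx 28531.0$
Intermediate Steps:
$J{\left(O \right)} = \sqrt{2} \sqrt{O}$ ($J{\left(O \right)} = \sqrt{2 O} = \sqrt{2} \sqrt{O}$)
$\left(\left(-18 + 14 \cdot 13\right) + 28352\right) + J{\left(109 \right)} = \left(\left(-18 + 14 \cdot 13\right) + 28352\right) + \sqrt{2} \sqrt{109} = \left(\left(-18 + 182\right) + 28352\right) + \sqrt{218} = \left(164 + 28352\right) + \sqrt{218} = 28516 + \sqrt{218}$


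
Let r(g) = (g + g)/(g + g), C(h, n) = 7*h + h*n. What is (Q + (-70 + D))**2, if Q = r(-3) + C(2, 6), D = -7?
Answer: 2500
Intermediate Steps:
r(g) = 1 (r(g) = (2*g)/((2*g)) = (2*g)*(1/(2*g)) = 1)
Q = 27 (Q = 1 + 2*(7 + 6) = 1 + 2*13 = 1 + 26 = 27)
(Q + (-70 + D))**2 = (27 + (-70 - 7))**2 = (27 - 77)**2 = (-50)**2 = 2500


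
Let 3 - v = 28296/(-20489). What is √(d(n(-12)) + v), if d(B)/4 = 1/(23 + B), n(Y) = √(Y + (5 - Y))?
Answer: √(43979740945 + 1839154107*√5)/(20489*√(23 + √5)) ≈ 2.1306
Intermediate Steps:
n(Y) = √5
d(B) = 4/(23 + B)
v = 89763/20489 (v = 3 - 28296/(-20489) = 3 - 28296*(-1)/20489 = 3 - 1*(-28296/20489) = 3 + 28296/20489 = 89763/20489 ≈ 4.3810)
√(d(n(-12)) + v) = √(4/(23 + √5) + 89763/20489) = √(89763/20489 + 4/(23 + √5))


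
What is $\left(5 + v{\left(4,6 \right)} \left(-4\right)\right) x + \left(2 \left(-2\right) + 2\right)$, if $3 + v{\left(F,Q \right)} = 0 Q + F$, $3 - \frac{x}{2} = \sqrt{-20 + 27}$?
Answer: $4 - 2 \sqrt{7} \approx -1.2915$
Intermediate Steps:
$x = 6 - 2 \sqrt{7}$ ($x = 6 - 2 \sqrt{-20 + 27} = 6 - 2 \sqrt{7} \approx 0.7085$)
$v{\left(F,Q \right)} = -3 + F$ ($v{\left(F,Q \right)} = -3 + \left(0 Q + F\right) = -3 + \left(0 + F\right) = -3 + F$)
$\left(5 + v{\left(4,6 \right)} \left(-4\right)\right) x + \left(2 \left(-2\right) + 2\right) = \left(5 + \left(-3 + 4\right) \left(-4\right)\right) \left(6 - 2 \sqrt{7}\right) + \left(2 \left(-2\right) + 2\right) = \left(5 + 1 \left(-4\right)\right) \left(6 - 2 \sqrt{7}\right) + \left(-4 + 2\right) = \left(5 - 4\right) \left(6 - 2 \sqrt{7}\right) - 2 = 1 \left(6 - 2 \sqrt{7}\right) - 2 = \left(6 - 2 \sqrt{7}\right) - 2 = 4 - 2 \sqrt{7}$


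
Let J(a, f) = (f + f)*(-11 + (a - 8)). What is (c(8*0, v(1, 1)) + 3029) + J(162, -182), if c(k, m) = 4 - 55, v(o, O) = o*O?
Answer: -49074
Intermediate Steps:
v(o, O) = O*o
J(a, f) = 2*f*(-19 + a) (J(a, f) = (2*f)*(-11 + (-8 + a)) = (2*f)*(-19 + a) = 2*f*(-19 + a))
c(k, m) = -51
(c(8*0, v(1, 1)) + 3029) + J(162, -182) = (-51 + 3029) + 2*(-182)*(-19 + 162) = 2978 + 2*(-182)*143 = 2978 - 52052 = -49074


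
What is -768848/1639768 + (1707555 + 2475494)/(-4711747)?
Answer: -1310230893761/965771494337 ≈ -1.3567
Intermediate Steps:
-768848/1639768 + (1707555 + 2475494)/(-4711747) = -768848*1/1639768 + 4183049*(-1/4711747) = -96106/204971 - 4183049/4711747 = -1310230893761/965771494337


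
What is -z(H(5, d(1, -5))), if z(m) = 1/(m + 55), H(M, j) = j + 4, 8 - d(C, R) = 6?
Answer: -1/61 ≈ -0.016393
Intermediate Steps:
d(C, R) = 2 (d(C, R) = 8 - 1*6 = 8 - 6 = 2)
H(M, j) = 4 + j
z(m) = 1/(55 + m)
-z(H(5, d(1, -5))) = -1/(55 + (4 + 2)) = -1/(55 + 6) = -1/61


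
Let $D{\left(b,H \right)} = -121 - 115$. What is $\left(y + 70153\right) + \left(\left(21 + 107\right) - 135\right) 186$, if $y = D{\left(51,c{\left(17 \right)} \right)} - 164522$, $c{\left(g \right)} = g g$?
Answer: $-95907$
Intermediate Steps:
$c{\left(g \right)} = g^{2}$
$D{\left(b,H \right)} = -236$ ($D{\left(b,H \right)} = -121 - 115 = -236$)
$y = -164758$ ($y = -236 - 164522 = -164758$)
$\left(y + 70153\right) + \left(\left(21 + 107\right) - 135\right) 186 = \left(-164758 + 70153\right) + \left(\left(21 + 107\right) - 135\right) 186 = -94605 + \left(128 - 135\right) 186 = -94605 - 1302 = -95907$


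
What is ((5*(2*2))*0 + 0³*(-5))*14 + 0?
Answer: 0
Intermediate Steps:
((5*(2*2))*0 + 0³*(-5))*14 + 0 = ((5*4)*0 + 0*(-5))*14 + 0 = (20*0 + 0)*14 + 0 = (0 + 0)*14 + 0 = 0*14 + 0 = 0 + 0 = 0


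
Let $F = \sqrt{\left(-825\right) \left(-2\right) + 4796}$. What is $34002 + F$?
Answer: $34002 + \sqrt{6446} \approx 34082.0$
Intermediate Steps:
$F = \sqrt{6446}$ ($F = \sqrt{1650 + 4796} = \sqrt{6446} \approx 80.287$)
$34002 + F = 34002 + \sqrt{6446}$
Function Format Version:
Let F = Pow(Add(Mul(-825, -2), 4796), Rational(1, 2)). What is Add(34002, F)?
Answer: Add(34002, Pow(6446, Rational(1, 2))) ≈ 34082.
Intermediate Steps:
F = Pow(6446, Rational(1, 2)) (F = Pow(Add(1650, 4796), Rational(1, 2)) = Pow(6446, Rational(1, 2)) ≈ 80.287)
Add(34002, F) = Add(34002, Pow(6446, Rational(1, 2)))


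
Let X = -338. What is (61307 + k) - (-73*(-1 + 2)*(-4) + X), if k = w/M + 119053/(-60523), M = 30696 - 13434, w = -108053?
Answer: 64089830854573/1044748026 ≈ 61345.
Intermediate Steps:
M = 17262
k = -8594784605/1044748026 (k = -108053/17262 + 119053/(-60523) = -108053*1/17262 + 119053*(-1/60523) = -108053/17262 - 119053/60523 = -8594784605/1044748026 ≈ -8.2267)
(61307 + k) - (-73*(-1 + 2)*(-4) + X) = (61307 - 8594784605/1044748026) - (-73*(-1 + 2)*(-4) - 338) = 64041772445377/1044748026 - (-73*(-4) - 338) = 64041772445377/1044748026 - (292 - 338) = 64041772445377/1044748026 - 1*(-46) = 64041772445377/1044748026 + 46 = 64089830854573/1044748026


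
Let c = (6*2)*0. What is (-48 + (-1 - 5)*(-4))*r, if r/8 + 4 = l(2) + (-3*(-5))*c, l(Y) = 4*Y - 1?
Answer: -576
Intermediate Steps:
c = 0 (c = 12*0 = 0)
l(Y) = -1 + 4*Y
r = 24 (r = -32 + 8*((-1 + 4*2) - 3*(-5)*0) = -32 + 8*((-1 + 8) + 15*0) = -32 + 8*(7 + 0) = -32 + 8*7 = -32 + 56 = 24)
(-48 + (-1 - 5)*(-4))*r = (-48 + (-1 - 5)*(-4))*24 = (-48 - 6*(-4))*24 = (-48 + 24)*24 = -24*24 = -576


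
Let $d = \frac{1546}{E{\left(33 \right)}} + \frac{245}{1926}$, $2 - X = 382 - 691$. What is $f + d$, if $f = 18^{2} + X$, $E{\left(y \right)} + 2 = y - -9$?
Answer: $\frac{12976949}{19260} \approx 673.78$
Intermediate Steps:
$E{\left(y \right)} = 7 + y$ ($E{\left(y \right)} = -2 + \left(y - -9\right) = -2 + \left(y + 9\right) = -2 + \left(9 + y\right) = 7 + y$)
$X = 311$ ($X = 2 - \left(382 - 691\right) = 2 - -309 = 2 + 309 = 311$)
$f = 635$ ($f = 18^{2} + 311 = 324 + 311 = 635$)
$d = \frac{746849}{19260}$ ($d = \frac{1546}{7 + 33} + \frac{245}{1926} = \frac{1546}{40} + 245 \cdot \frac{1}{1926} = 1546 \cdot \frac{1}{40} + \frac{245}{1926} = \frac{773}{20} + \frac{245}{1926} = \frac{746849}{19260} \approx 38.777$)
$f + d = 635 + \frac{746849}{19260} = \frac{12976949}{19260}$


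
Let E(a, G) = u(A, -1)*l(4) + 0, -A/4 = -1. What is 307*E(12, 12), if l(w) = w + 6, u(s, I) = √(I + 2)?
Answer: 3070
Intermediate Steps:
A = 4 (A = -4*(-1) = 4)
u(s, I) = √(2 + I)
l(w) = 6 + w
E(a, G) = 10 (E(a, G) = √(2 - 1)*(6 + 4) + 0 = √1*10 + 0 = 1*10 + 0 = 10 + 0 = 10)
307*E(12, 12) = 307*10 = 3070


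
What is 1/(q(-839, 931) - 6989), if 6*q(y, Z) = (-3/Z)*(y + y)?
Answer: -931/6505920 ≈ -0.00014310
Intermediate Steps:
q(y, Z) = -y/Z (q(y, Z) = ((-3/Z)*(y + y))/6 = ((-3/Z)*(2*y))/6 = (-6*y/Z)/6 = -y/Z)
1/(q(-839, 931) - 6989) = 1/(-1*(-839)/931 - 6989) = 1/(-1*(-839)*1/931 - 6989) = 1/(839/931 - 6989) = 1/(-6505920/931) = -931/6505920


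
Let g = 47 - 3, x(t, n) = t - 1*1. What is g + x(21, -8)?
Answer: 64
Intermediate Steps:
x(t, n) = -1 + t (x(t, n) = t - 1 = -1 + t)
g = 44
g + x(21, -8) = 44 + (-1 + 21) = 44 + 20 = 64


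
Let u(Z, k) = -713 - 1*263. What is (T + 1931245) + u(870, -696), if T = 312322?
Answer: 2242591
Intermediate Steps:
u(Z, k) = -976 (u(Z, k) = -713 - 263 = -976)
(T + 1931245) + u(870, -696) = (312322 + 1931245) - 976 = 2243567 - 976 = 2242591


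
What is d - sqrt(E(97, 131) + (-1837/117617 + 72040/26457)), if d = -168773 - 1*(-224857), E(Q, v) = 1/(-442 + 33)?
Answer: 56084 - 7*sqrt(89415821822717323316130)/1272723324321 ≈ 56082.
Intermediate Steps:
E(Q, v) = -1/409 (E(Q, v) = 1/(-409) = -1/409)
d = 56084 (d = -168773 + 224857 = 56084)
d - sqrt(E(97, 131) + (-1837/117617 + 72040/26457)) = 56084 - sqrt(-1/409 + (-1837/117617 + 72040/26457)) = 56084 - sqrt(-1/409 + 8424527171/3111792969) = 56084 - sqrt(3442519819970/1272723324321) = 56084 - 7*sqrt(89415821822717323316130)/1272723324321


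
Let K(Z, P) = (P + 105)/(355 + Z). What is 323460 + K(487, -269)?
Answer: 136176578/421 ≈ 3.2346e+5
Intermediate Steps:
K(Z, P) = (105 + P)/(355 + Z)
323460 + K(487, -269) = 323460 + (105 - 269)/(355 + 487) = 323460 - 164/842 = 323460 + (1/842)*(-164) = 323460 - 82/421 = 136176578/421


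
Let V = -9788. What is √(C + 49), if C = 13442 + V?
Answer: 23*√7 ≈ 60.852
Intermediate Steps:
C = 3654 (C = 13442 - 9788 = 3654)
√(C + 49) = √(3654 + 49) = √3703 = 23*√7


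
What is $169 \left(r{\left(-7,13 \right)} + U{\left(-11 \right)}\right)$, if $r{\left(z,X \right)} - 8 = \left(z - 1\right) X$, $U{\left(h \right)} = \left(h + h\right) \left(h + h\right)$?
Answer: $65572$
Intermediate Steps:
$U{\left(h \right)} = 4 h^{2}$ ($U{\left(h \right)} = 2 h 2 h = 4 h^{2}$)
$r{\left(z,X \right)} = 8 + X \left(-1 + z\right)$ ($r{\left(z,X \right)} = 8 + \left(z - 1\right) X = 8 + \left(-1 + z\right) X = 8 + X \left(-1 + z\right)$)
$169 \left(r{\left(-7,13 \right)} + U{\left(-11 \right)}\right) = 169 \left(\left(8 - 13 + 13 \left(-7\right)\right) + 4 \left(-11\right)^{2}\right) = 169 \left(\left(8 - 13 - 91\right) + 4 \cdot 121\right) = 169 \left(-96 + 484\right) = 169 \cdot 388 = 65572$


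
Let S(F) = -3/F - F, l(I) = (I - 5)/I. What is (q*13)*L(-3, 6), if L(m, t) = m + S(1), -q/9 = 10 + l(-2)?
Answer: 22113/2 ≈ 11057.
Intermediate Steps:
l(I) = (-5 + I)/I
q = -243/2 (q = -9*(10 + (-5 - 2)/(-2)) = -9*(10 - ½*(-7)) = -9*(10 + 7/2) = -9*27/2 = -243/2 ≈ -121.50)
S(F) = -F - 3/F
L(m, t) = -4 + m (L(m, t) = m + (-1*1 - 3/1) = m + (-1 - 3*1) = m + (-1 - 3) = m - 4 = -4 + m)
(q*13)*L(-3, 6) = (-243/2*13)*(-4 - 3) = -3159/2*(-7) = 22113/2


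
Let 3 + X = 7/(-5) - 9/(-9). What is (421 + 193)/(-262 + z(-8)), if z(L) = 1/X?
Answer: -10438/4459 ≈ -2.3409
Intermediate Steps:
X = -17/5 (X = -3 + (7/(-5) - 9/(-9)) = -3 + (7*(-⅕) - 9*(-⅑)) = -3 + (-7/5 + 1) = -3 - ⅖ = -17/5 ≈ -3.4000)
z(L) = -5/17 (z(L) = 1/(-17/5) = -5/17)
(421 + 193)/(-262 + z(-8)) = (421 + 193)/(-262 - 5/17) = 614/(-4459/17) = 614*(-17/4459) = -10438/4459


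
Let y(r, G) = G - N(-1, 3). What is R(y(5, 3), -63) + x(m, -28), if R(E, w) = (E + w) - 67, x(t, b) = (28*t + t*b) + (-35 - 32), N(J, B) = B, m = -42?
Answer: -197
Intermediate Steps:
y(r, G) = -3 + G (y(r, G) = G - 1*3 = G - 3 = -3 + G)
x(t, b) = -67 + 28*t + b*t (x(t, b) = (28*t + b*t) - 67 = -67 + 28*t + b*t)
R(E, w) = -67 + E + w
R(y(5, 3), -63) + x(m, -28) = (-67 + (-3 + 3) - 63) + (-67 + 28*(-42) - 28*(-42)) = (-67 + 0 - 63) + (-67 - 1176 + 1176) = -130 - 67 = -197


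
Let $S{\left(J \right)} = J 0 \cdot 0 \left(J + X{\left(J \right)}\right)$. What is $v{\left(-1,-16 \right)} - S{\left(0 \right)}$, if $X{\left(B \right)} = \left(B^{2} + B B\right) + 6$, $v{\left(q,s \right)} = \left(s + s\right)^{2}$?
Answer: $1024$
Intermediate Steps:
$v{\left(q,s \right)} = 4 s^{2}$ ($v{\left(q,s \right)} = \left(2 s\right)^{2} = 4 s^{2}$)
$X{\left(B \right)} = 6 + 2 B^{2}$ ($X{\left(B \right)} = \left(B^{2} + B^{2}\right) + 6 = 2 B^{2} + 6 = 6 + 2 B^{2}$)
$S{\left(J \right)} = 0$ ($S{\left(J \right)} = J 0 \cdot 0 \left(J + \left(6 + 2 J^{2}\right)\right) = 0 \cdot 0 \left(6 + J + 2 J^{2}\right) = 0 \left(6 + J + 2 J^{2}\right) = 0$)
$v{\left(-1,-16 \right)} - S{\left(0 \right)} = 4 \left(-16\right)^{2} - 0 = 4 \cdot 256 + 0 = 1024 + 0 = 1024$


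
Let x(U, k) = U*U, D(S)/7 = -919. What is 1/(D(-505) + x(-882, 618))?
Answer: 1/771491 ≈ 1.2962e-6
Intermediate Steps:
D(S) = -6433 (D(S) = 7*(-919) = -6433)
x(U, k) = U**2
1/(D(-505) + x(-882, 618)) = 1/(-6433 + (-882)**2) = 1/(-6433 + 777924) = 1/771491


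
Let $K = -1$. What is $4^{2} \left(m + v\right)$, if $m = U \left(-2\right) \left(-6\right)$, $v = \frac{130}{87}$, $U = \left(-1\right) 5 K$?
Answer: $\frac{85600}{87} \approx 983.91$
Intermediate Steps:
$U = 5$ ($U = \left(-1\right) 5 \left(-1\right) = \left(-5\right) \left(-1\right) = 5$)
$v = \frac{130}{87}$ ($v = 130 \cdot \frac{1}{87} = \frac{130}{87} \approx 1.4943$)
$m = 60$ ($m = 5 \left(-2\right) \left(-6\right) = \left(-10\right) \left(-6\right) = 60$)
$4^{2} \left(m + v\right) = 4^{2} \left(60 + \frac{130}{87}\right) = 16 \cdot \frac{5350}{87} = \frac{85600}{87}$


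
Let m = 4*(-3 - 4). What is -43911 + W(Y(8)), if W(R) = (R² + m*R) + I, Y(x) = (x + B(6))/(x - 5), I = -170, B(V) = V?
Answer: -397709/9 ≈ -44190.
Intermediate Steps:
m = -28 (m = 4*(-7) = -28)
Y(x) = (6 + x)/(-5 + x) (Y(x) = (x + 6)/(x - 5) = (6 + x)/(-5 + x))
W(R) = -170 + R² - 28*R (W(R) = (R² - 28*R) - 170 = -170 + R² - 28*R)
-43911 + W(Y(8)) = -43911 + (-170 + ((6 + 8)/(-5 + 8))² - 28*(6 + 8)/(-5 + 8)) = -43911 + (-170 + (14/3)² - 28*14/3) = -43911 + (-170 + 196/9 - 392/3) = -43911 - 2510/9 = -397709/9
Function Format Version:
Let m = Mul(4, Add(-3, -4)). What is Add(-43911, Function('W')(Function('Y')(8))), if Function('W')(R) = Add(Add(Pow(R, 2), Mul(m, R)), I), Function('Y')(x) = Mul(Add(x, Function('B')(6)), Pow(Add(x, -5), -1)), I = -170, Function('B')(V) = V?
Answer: Rational(-397709, 9) ≈ -44190.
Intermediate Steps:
m = -28 (m = Mul(4, -7) = -28)
Function('Y')(x) = Mul(Pow(Add(-5, x), -1), Add(6, x)) (Function('Y')(x) = Mul(Add(x, 6), Pow(Add(x, -5), -1)) = Mul(Add(6, x), Pow(Add(-5, x), -1)) = Mul(Pow(Add(-5, x), -1), Add(6, x)))
Function('W')(R) = Add(-170, Pow(R, 2), Mul(-28, R)) (Function('W')(R) = Add(Add(Pow(R, 2), Mul(-28, R)), -170) = Add(-170, Pow(R, 2), Mul(-28, R)))
Add(-43911, Function('W')(Function('Y')(8))) = Add(-43911, Add(-170, Pow(Mul(Pow(Add(-5, 8), -1), Add(6, 8)), 2), Mul(-28, Mul(Pow(Add(-5, 8), -1), Add(6, 8))))) = Add(-43911, Add(-170, Pow(Mul(Pow(3, -1), 14), 2), Mul(-28, Mul(Pow(3, -1), 14)))) = Add(-43911, Add(-170, Pow(Mul(Rational(1, 3), 14), 2), Mul(-28, Mul(Rational(1, 3), 14)))) = Add(-43911, Add(-170, Pow(Rational(14, 3), 2), Mul(-28, Rational(14, 3)))) = Add(-43911, Add(-170, Rational(196, 9), Rational(-392, 3))) = Add(-43911, Rational(-2510, 9)) = Rational(-397709, 9)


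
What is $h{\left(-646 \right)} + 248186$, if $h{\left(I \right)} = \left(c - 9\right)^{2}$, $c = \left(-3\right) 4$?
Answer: $248627$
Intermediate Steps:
$c = -12$
$h{\left(I \right)} = 441$ ($h{\left(I \right)} = \left(-12 - 9\right)^{2} = \left(-21\right)^{2} = 441$)
$h{\left(-646 \right)} + 248186 = 441 + 248186 = 248627$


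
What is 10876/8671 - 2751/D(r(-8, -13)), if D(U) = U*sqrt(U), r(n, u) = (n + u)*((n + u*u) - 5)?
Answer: 10876/8671 - 131*I*sqrt(91)/85176 ≈ 1.2543 - 0.014672*I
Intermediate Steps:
r(n, u) = (n + u)*(-5 + n + u**2) (r(n, u) = (n + u)*((n + u**2) - 5) = (n + u)*(-5 + n + u**2))
D(U) = U**(3/2)
10876/8671 - 2751/D(r(-8, -13)) = 10876/8671 - 2751/((-8)**2 + (-13)**3 - 5*(-8) - 5*(-13) - 8*(-13) - 8*(-13)**2)**(3/2) = 10876*(1/8671) - 2751/(64 - 2197 + 40 + 65 + 104 - 8*169)**(3/2) = 10876/8671 - 2751/(64 - 2197 + 40 + 65 + 104 - 1352)**(3/2) = 10876/8671 - 2751*I*sqrt(91)/1788696 = 10876/8671 - 131*I*sqrt(91)/85176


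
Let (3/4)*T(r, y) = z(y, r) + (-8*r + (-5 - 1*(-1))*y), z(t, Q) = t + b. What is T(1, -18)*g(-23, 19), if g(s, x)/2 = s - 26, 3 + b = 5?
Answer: -6272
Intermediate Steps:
b = 2 (b = -3 + 5 = 2)
z(t, Q) = 2 + t (z(t, Q) = t + 2 = 2 + t)
g(s, x) = -52 + 2*s (g(s, x) = 2*(s - 26) = 2*(-26 + s) = -52 + 2*s)
T(r, y) = 8/3 - 4*y - 32*r/3 (T(r, y) = 4*((2 + y) + (-8*r + (-5 - 1*(-1))*y))/3 = 4*((2 + y) + (-8*r + (-5 + 1)*y))/3 = 4*((2 + y) + (-8*r - 4*y))/3 = 4*(2 - 8*r - 3*y)/3 = 8/3 - 4*y - 32*r/3)
T(1, -18)*g(-23, 19) = (8/3 - 4*(-18) - 32/3*1)*(-52 + 2*(-23)) = (8/3 + 72 - 32/3)*(-52 - 46) = 64*(-98) = -6272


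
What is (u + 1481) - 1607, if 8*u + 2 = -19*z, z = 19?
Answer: -1371/8 ≈ -171.38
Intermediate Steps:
u = -363/8 (u = -¼ + (-19*19)/8 = -¼ + (⅛)*(-361) = -¼ - 361/8 = -363/8 ≈ -45.375)
(u + 1481) - 1607 = (-363/8 + 1481) - 1607 = 11485/8 - 1607 = -1371/8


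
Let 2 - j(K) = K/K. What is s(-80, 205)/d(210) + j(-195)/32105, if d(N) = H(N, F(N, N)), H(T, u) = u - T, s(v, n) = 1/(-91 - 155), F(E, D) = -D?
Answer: 5417/132683544 ≈ 4.0826e-5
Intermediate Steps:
s(v, n) = -1/246 (s(v, n) = 1/(-246) = -1/246)
j(K) = 1 (j(K) = 2 - K/K = 2 - 1*1 = 2 - 1 = 1)
d(N) = -2*N (d(N) = -N - N = -2*N)
s(-80, 205)/d(210) + j(-195)/32105 = -1/(246*((-2*210))) + 1/32105 = -1/246/(-420) + 1*(1/32105) = -1/246*(-1/420) + 1/32105 = 1/103320 + 1/32105 = 5417/132683544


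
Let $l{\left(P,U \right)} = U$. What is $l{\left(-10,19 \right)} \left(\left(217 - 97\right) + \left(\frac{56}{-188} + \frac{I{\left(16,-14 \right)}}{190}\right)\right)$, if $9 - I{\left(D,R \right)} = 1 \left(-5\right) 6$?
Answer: $\frac{1070773}{470} \approx 2278.2$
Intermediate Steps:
$I{\left(D,R \right)} = 39$ ($I{\left(D,R \right)} = 9 - 1 \left(-5\right) 6 = 9 - \left(-5\right) 6 = 9 - -30 = 9 + 30 = 39$)
$l{\left(-10,19 \right)} \left(\left(217 - 97\right) + \left(\frac{56}{-188} + \frac{I{\left(16,-14 \right)}}{190}\right)\right) = 19 \left(\left(217 - 97\right) + \left(\frac{56}{-188} + \frac{39}{190}\right)\right) = 19 \left(120 + \left(56 \left(- \frac{1}{188}\right) + 39 \cdot \frac{1}{190}\right)\right) = 19 \left(120 + \left(- \frac{14}{47} + \frac{39}{190}\right)\right) = 19 \left(120 - \frac{827}{8930}\right) = 19 \cdot \frac{1070773}{8930} = \frac{1070773}{470}$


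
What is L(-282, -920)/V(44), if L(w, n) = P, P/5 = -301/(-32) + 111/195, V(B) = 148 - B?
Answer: 20749/43264 ≈ 0.47959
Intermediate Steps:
P = 20749/416 (P = 5*(-301/(-32) + 111/195) = 5*(-301*(-1/32) + 111*(1/195)) = 5*(301/32 + 37/65) = 5*(20749/2080) = 20749/416 ≈ 49.877)
L(w, n) = 20749/416
L(-282, -920)/V(44) = 20749/(416*(148 - 1*44)) = 20749/(416*(148 - 44)) = (20749/416)/104 = (20749/416)*(1/104) = 20749/43264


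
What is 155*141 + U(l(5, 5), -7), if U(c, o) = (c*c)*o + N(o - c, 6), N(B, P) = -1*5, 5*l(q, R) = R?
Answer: 21843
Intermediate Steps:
l(q, R) = R/5
N(B, P) = -5
U(c, o) = -5 + o*c² (U(c, o) = (c*c)*o - 5 = c²*o - 5 = o*c² - 5 = -5 + o*c²)
155*141 + U(l(5, 5), -7) = 155*141 + (-5 - 7*1²) = 21855 + (-5 - 7*1²) = 21855 + (-5 - 7*1) = 21855 + (-5 - 7) = 21855 - 12 = 21843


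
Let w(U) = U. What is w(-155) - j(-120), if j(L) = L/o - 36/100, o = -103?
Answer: -401198/2575 ≈ -155.80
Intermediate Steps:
j(L) = -9/25 - L/103 (j(L) = L/(-103) - 36/100 = L*(-1/103) - 36*1/100 = -L/103 - 9/25 = -9/25 - L/103)
w(-155) - j(-120) = -155 - (-9/25 - 1/103*(-120)) = -155 - (-9/25 + 120/103) = -155 - 1*2073/2575 = -155 - 2073/2575 = -401198/2575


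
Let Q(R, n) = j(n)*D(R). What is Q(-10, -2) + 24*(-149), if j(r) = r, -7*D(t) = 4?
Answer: -25024/7 ≈ -3574.9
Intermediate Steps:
D(t) = -4/7 (D(t) = -1/7*4 = -4/7)
Q(R, n) = -4*n/7 (Q(R, n) = n*(-4/7) = -4*n/7)
Q(-10, -2) + 24*(-149) = -4/7*(-2) + 24*(-149) = 8/7 - 3576 = -25024/7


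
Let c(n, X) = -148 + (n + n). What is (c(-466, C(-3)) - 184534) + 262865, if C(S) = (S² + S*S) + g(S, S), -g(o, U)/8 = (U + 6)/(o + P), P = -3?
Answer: 77251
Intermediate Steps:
g(o, U) = -8*(6 + U)/(-3 + o) (g(o, U) = -8*(U + 6)/(o - 3) = -8*(6 + U)/(-3 + o))
C(S) = 2*S² + 8*(-6 - S)/(-3 + S) (C(S) = (S² + S*S) + 8*(-6 - S)/(-3 + S) = (S² + S²) + 8*(-6 - S)/(-3 + S) = 2*S² + 8*(-6 - S)/(-3 + S))
c(n, X) = -148 + 2*n
(c(-466, C(-3)) - 184534) + 262865 = ((-148 + 2*(-466)) - 184534) + 262865 = ((-148 - 932) - 184534) + 262865 = (-1080 - 184534) + 262865 = -185614 + 262865 = 77251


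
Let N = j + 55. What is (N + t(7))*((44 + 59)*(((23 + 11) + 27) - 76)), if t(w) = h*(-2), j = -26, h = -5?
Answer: -60255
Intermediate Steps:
t(w) = 10 (t(w) = -5*(-2) = 10)
N = 29 (N = -26 + 55 = 29)
(N + t(7))*((44 + 59)*(((23 + 11) + 27) - 76)) = (29 + 10)*((44 + 59)*(((23 + 11) + 27) - 76)) = 39*(103*((34 + 27) - 76)) = 39*(103*(61 - 76)) = 39*(103*(-15)) = 39*(-1545) = -60255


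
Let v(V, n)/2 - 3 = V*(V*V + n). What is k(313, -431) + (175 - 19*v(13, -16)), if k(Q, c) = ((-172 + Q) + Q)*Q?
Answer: 66581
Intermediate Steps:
v(V, n) = 6 + 2*V*(n + V²) (v(V, n) = 6 + 2*(V*(V*V + n)) = 6 + 2*(V*(V² + n)) = 6 + 2*(V*(n + V²)) = 6 + 2*V*(n + V²))
k(Q, c) = Q*(-172 + 2*Q) (k(Q, c) = (-172 + 2*Q)*Q = Q*(-172 + 2*Q))
k(313, -431) + (175 - 19*v(13, -16)) = 2*313*(-86 + 313) + (175 - 19*(6 + 2*13³ + 2*13*(-16))) = 2*313*227 + (175 - 19*(6 + 2*2197 - 416)) = 142102 + (175 - 19*(6 + 4394 - 416)) = 142102 + (175 - 19*3984) = 142102 + (175 - 75696) = 142102 - 75521 = 66581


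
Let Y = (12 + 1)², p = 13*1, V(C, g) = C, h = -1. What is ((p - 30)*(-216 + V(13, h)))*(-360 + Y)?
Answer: -659141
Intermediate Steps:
p = 13
Y = 169 (Y = 13² = 169)
((p - 30)*(-216 + V(13, h)))*(-360 + Y) = ((13 - 30)*(-216 + 13))*(-360 + 169) = -17*(-203)*(-191) = 3451*(-191) = -659141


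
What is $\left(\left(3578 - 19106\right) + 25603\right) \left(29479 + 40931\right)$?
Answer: $709380750$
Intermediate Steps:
$\left(\left(3578 - 19106\right) + 25603\right) \left(29479 + 40931\right) = \left(-15528 + 25603\right) 70410 = 10075 \cdot 70410 = 709380750$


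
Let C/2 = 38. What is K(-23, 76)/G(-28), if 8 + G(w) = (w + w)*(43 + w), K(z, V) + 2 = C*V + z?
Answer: -5751/848 ≈ -6.7818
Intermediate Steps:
C = 76 (C = 2*38 = 76)
K(z, V) = -2 + z + 76*V (K(z, V) = -2 + (76*V + z) = -2 + (z + 76*V) = -2 + z + 76*V)
G(w) = -8 + 2*w*(43 + w) (G(w) = -8 + (w + w)*(43 + w) = -8 + (2*w)*(43 + w) = -8 + 2*w*(43 + w))
K(-23, 76)/G(-28) = (-2 - 23 + 76*76)/(-8 + 2*(-28)² + 86*(-28)) = (-2 - 23 + 5776)/(-8 + 2*784 - 2408) = 5751/(-8 + 1568 - 2408) = 5751/(-848) = 5751*(-1/848) = -5751/848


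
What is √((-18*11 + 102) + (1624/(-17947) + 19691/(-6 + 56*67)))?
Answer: I*√410551330699166298/67229462 ≈ 9.5307*I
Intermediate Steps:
√((-18*11 + 102) + (1624/(-17947) + 19691/(-6 + 56*67))) = √((-198 + 102) + (1624*(-1/17947) + 19691/(-6 + 3752))) = √(-96 + (-1624/17947 + 19691/3746)) = √(-96 + 347310873/67229462) = √(-6106717479/67229462) = I*√410551330699166298/67229462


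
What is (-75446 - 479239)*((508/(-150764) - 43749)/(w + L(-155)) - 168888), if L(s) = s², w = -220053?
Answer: 346075148524101914265/3694245674 ≈ 9.3680e+10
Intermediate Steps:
(-75446 - 479239)*((508/(-150764) - 43749)/(w + L(-155)) - 168888) = (-75446 - 479239)*((508/(-150764) - 43749)/(-220053 + (-155)²) - 168888) = -554685*((508*(-1/150764) - 43749)/(-220053 + 24025) - 168888) = -554685*((-127/37691 - 43749)/(-196028) - 168888) = -554685*(-1648943686/37691*(-1/196028) - 168888) = -554685*(824471843/3694245674 - 168888) = -554685*(-623912938918669/3694245674) = 346075148524101914265/3694245674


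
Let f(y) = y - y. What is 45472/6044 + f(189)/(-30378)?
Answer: 11368/1511 ≈ 7.5235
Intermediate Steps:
f(y) = 0
45472/6044 + f(189)/(-30378) = 45472/6044 + 0/(-30378) = 45472*(1/6044) + 0*(-1/30378) = 11368/1511 + 0 = 11368/1511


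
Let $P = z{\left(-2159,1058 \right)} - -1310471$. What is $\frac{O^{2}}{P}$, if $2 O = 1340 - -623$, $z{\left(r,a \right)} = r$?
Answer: $\frac{3853369}{5233248} \approx 0.73632$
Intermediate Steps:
$O = \frac{1963}{2}$ ($O = \frac{1340 - -623}{2} = \frac{1340 + 623}{2} = \frac{1}{2} \cdot 1963 = \frac{1963}{2} \approx 981.5$)
$P = 1308312$ ($P = -2159 - -1310471 = -2159 + 1310471 = 1308312$)
$\frac{O^{2}}{P} = \frac{\left(\frac{1963}{2}\right)^{2}}{1308312} = \frac{3853369}{4} \cdot \frac{1}{1308312} = \frac{3853369}{5233248}$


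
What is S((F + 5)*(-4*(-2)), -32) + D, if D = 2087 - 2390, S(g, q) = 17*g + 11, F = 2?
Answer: 660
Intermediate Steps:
S(g, q) = 11 + 17*g
D = -303
S((F + 5)*(-4*(-2)), -32) + D = (11 + 17*((2 + 5)*(-4*(-2)))) - 303 = (11 + 17*(7*8)) - 303 = (11 + 17*56) - 303 = (11 + 952) - 303 = 963 - 303 = 660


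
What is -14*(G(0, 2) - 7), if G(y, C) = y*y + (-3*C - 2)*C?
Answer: 322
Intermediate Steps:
G(y, C) = y² + C*(-2 - 3*C) (G(y, C) = y² + (-2 - 3*C)*C = y² + C*(-2 - 3*C))
-14*(G(0, 2) - 7) = -14*((0² - 3*2² - 2*2) - 7) = -14*((0 - 3*4 - 4) - 7) = -14*((0 - 12 - 4) - 7) = -14*(-16 - 7) = -14*(-23) = 322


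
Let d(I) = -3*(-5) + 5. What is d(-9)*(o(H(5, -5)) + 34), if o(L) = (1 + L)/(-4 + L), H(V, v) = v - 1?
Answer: 690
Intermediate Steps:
H(V, v) = -1 + v
d(I) = 20 (d(I) = 15 + 5 = 20)
d(-9)*(o(H(5, -5)) + 34) = 20*((1 + (-1 - 5))/(-4 + (-1 - 5)) + 34) = 20*((1 - 6)/(-4 - 6) + 34) = 20*(-5/(-10) + 34) = 20*(-1/10*(-5) + 34) = 20*(1/2 + 34) = 20*(69/2) = 690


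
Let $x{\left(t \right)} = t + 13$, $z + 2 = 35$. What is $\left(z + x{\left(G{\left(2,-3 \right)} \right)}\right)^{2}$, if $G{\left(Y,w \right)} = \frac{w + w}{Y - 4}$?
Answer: $2401$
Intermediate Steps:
$G{\left(Y,w \right)} = \frac{2 w}{-4 + Y}$
$z = 33$ ($z = -2 + 35 = 33$)
$x{\left(t \right)} = 13 + t$
$\left(z + x{\left(G{\left(2,-3 \right)} \right)}\right)^{2} = \left(33 + \left(13 + 2 \left(-3\right) \frac{1}{-4 + 2}\right)\right)^{2} = \left(33 + \left(13 + 2 \left(-3\right) \frac{1}{-2}\right)\right)^{2} = \left(33 + \left(13 + 2 \left(-3\right) \left(- \frac{1}{2}\right)\right)\right)^{2} = \left(33 + \left(13 + 3\right)\right)^{2} = \left(33 + 16\right)^{2} = 49^{2} = 2401$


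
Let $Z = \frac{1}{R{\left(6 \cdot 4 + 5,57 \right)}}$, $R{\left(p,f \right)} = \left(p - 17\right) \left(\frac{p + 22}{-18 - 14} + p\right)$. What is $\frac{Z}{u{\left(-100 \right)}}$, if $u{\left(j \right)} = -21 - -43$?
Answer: $\frac{4}{28941} \approx 0.00013821$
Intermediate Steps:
$u{\left(j \right)} = 22$ ($u{\left(j \right)} = -21 + 43 = 22$)
$R{\left(p,f \right)} = \left(-17 + p\right) \left(- \frac{11}{16} + \frac{31 p}{32}\right)$ ($R{\left(p,f \right)} = \left(-17 + p\right) \left(\frac{22 + p}{-32} + p\right) = \left(-17 + p\right) \left(\left(22 + p\right) \left(- \frac{1}{32}\right) + p\right) = \left(-17 + p\right) \left(\left(- \frac{11}{16} - \frac{p}{32}\right) + p\right) = \left(-17 + p\right) \left(- \frac{11}{16} + \frac{31 p}{32}\right)$)
$Z = \frac{8}{2631}$ ($Z = \frac{1}{\frac{187}{16} - \frac{549 \left(6 \cdot 4 + 5\right)}{32} + \frac{31 \left(6 \cdot 4 + 5\right)^{2}}{32}} = \frac{1}{\frac{187}{16} - \frac{549 \left(24 + 5\right)}{32} + \frac{31 \left(24 + 5\right)^{2}}{32}} = \frac{1}{\frac{187}{16} - \frac{15921}{32} + \frac{31 \cdot 29^{2}}{32}} = \frac{1}{\frac{187}{16} - \frac{15921}{32} + \frac{31}{32} \cdot 841} = \frac{1}{\frac{187}{16} - \frac{15921}{32} + \frac{26071}{32}} = \frac{1}{\frac{2631}{8}} = \frac{8}{2631} \approx 0.0030407$)
$\frac{Z}{u{\left(-100 \right)}} = \frac{8}{2631 \cdot 22} = \frac{8}{2631} \cdot \frac{1}{22} = \frac{4}{28941}$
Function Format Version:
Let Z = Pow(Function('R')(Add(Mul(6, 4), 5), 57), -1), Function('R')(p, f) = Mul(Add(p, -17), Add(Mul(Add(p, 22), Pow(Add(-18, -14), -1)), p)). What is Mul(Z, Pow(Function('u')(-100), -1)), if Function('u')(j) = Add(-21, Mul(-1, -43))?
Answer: Rational(4, 28941) ≈ 0.00013821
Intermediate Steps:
Function('u')(j) = 22 (Function('u')(j) = Add(-21, 43) = 22)
Function('R')(p, f) = Mul(Add(-17, p), Add(Rational(-11, 16), Mul(Rational(31, 32), p))) (Function('R')(p, f) = Mul(Add(-17, p), Add(Mul(Add(22, p), Pow(-32, -1)), p)) = Mul(Add(-17, p), Add(Mul(Add(22, p), Rational(-1, 32)), p)) = Mul(Add(-17, p), Add(Add(Rational(-11, 16), Mul(Rational(-1, 32), p)), p)) = Mul(Add(-17, p), Add(Rational(-11, 16), Mul(Rational(31, 32), p))))
Z = Rational(8, 2631) (Z = Pow(Add(Rational(187, 16), Mul(Rational(-549, 32), Add(Mul(6, 4), 5)), Mul(Rational(31, 32), Pow(Add(Mul(6, 4), 5), 2))), -1) = Pow(Add(Rational(187, 16), Mul(Rational(-549, 32), Add(24, 5)), Mul(Rational(31, 32), Pow(Add(24, 5), 2))), -1) = Pow(Add(Rational(187, 16), Mul(Rational(-549, 32), 29), Mul(Rational(31, 32), Pow(29, 2))), -1) = Pow(Add(Rational(187, 16), Rational(-15921, 32), Mul(Rational(31, 32), 841)), -1) = Pow(Add(Rational(187, 16), Rational(-15921, 32), Rational(26071, 32)), -1) = Pow(Rational(2631, 8), -1) = Rational(8, 2631) ≈ 0.0030407)
Mul(Z, Pow(Function('u')(-100), -1)) = Mul(Rational(8, 2631), Pow(22, -1)) = Mul(Rational(8, 2631), Rational(1, 22)) = Rational(4, 28941)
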